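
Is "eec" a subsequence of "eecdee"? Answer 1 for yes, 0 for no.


Check if "eec" is a subsequence of "eecdee"
Greedy scan:
  Position 0 ('e'): matches sub[0] = 'e'
  Position 1 ('e'): matches sub[1] = 'e'
  Position 2 ('c'): matches sub[2] = 'c'
  Position 3 ('d'): no match needed
  Position 4 ('e'): no match needed
  Position 5 ('e'): no match needed
All 3 characters matched => is a subsequence

1


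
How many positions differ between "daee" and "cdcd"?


Comparing "daee" and "cdcd" position by position:
  Position 0: 'd' vs 'c' => DIFFER
  Position 1: 'a' vs 'd' => DIFFER
  Position 2: 'e' vs 'c' => DIFFER
  Position 3: 'e' vs 'd' => DIFFER
Positions that differ: 4

4


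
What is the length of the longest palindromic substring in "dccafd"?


Input: "dccafd"
Checking substrings for palindromes:
  [1:3] "cc" (len 2) => palindrome
Longest palindromic substring: "cc" with length 2

2


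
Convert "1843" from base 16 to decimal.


Input: "1843" in base 16
Positional expansion:
  Digit '1' (value 1) x 16^3 = 4096
  Digit '8' (value 8) x 16^2 = 2048
  Digit '4' (value 4) x 16^1 = 64
  Digit '3' (value 3) x 16^0 = 3
Sum = 6211

6211


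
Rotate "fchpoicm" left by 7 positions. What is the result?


Input: "fchpoicm", rotate left by 7
First 7 characters: "fchpoic"
Remaining characters: "m"
Concatenate remaining + first: "m" + "fchpoic" = "mfchpoic"

mfchpoic


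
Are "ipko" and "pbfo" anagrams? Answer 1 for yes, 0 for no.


Strings: "ipko", "pbfo"
Sorted first:  ikop
Sorted second: bfop
Differ at position 0: 'i' vs 'b' => not anagrams

0


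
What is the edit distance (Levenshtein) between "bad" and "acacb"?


Computing edit distance: "bad" -> "acacb"
DP table:
           a    c    a    c    b
      0    1    2    3    4    5
  b   1    1    2    3    4    4
  a   2    1    2    2    3    4
  d   3    2    2    3    3    4
Edit distance = dp[3][5] = 4

4


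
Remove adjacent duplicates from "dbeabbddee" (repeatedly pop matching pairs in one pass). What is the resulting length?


Input: dbeabbddee
Stack-based adjacent duplicate removal:
  Read 'd': push. Stack: d
  Read 'b': push. Stack: db
  Read 'e': push. Stack: dbe
  Read 'a': push. Stack: dbea
  Read 'b': push. Stack: dbeab
  Read 'b': matches stack top 'b' => pop. Stack: dbea
  Read 'd': push. Stack: dbead
  Read 'd': matches stack top 'd' => pop. Stack: dbea
  Read 'e': push. Stack: dbeae
  Read 'e': matches stack top 'e' => pop. Stack: dbea
Final stack: "dbea" (length 4)

4


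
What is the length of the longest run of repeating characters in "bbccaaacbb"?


Input: "bbccaaacbb"
Scanning for longest run:
  Position 1 ('b'): continues run of 'b', length=2
  Position 2 ('c'): new char, reset run to 1
  Position 3 ('c'): continues run of 'c', length=2
  Position 4 ('a'): new char, reset run to 1
  Position 5 ('a'): continues run of 'a', length=2
  Position 6 ('a'): continues run of 'a', length=3
  Position 7 ('c'): new char, reset run to 1
  Position 8 ('b'): new char, reset run to 1
  Position 9 ('b'): continues run of 'b', length=2
Longest run: 'a' with length 3

3


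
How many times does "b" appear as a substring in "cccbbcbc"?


Searching for "b" in "cccbbcbc"
Scanning each position:
  Position 0: "c" => no
  Position 1: "c" => no
  Position 2: "c" => no
  Position 3: "b" => MATCH
  Position 4: "b" => MATCH
  Position 5: "c" => no
  Position 6: "b" => MATCH
  Position 7: "c" => no
Total occurrences: 3

3


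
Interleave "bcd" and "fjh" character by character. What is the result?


Interleaving "bcd" and "fjh":
  Position 0: 'b' from first, 'f' from second => "bf"
  Position 1: 'c' from first, 'j' from second => "cj"
  Position 2: 'd' from first, 'h' from second => "dh"
Result: bfcjdh

bfcjdh


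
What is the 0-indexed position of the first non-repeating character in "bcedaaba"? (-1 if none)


Input: bcedaaba
Character frequencies:
  'a': 3
  'b': 2
  'c': 1
  'd': 1
  'e': 1
Scanning left to right for freq == 1:
  Position 0 ('b'): freq=2, skip
  Position 1 ('c'): unique! => answer = 1

1


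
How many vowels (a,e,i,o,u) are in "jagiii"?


Input: jagiii
Checking each character:
  'j' at position 0: consonant
  'a' at position 1: vowel (running total: 1)
  'g' at position 2: consonant
  'i' at position 3: vowel (running total: 2)
  'i' at position 4: vowel (running total: 3)
  'i' at position 5: vowel (running total: 4)
Total vowels: 4

4


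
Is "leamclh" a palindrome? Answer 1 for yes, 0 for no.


Input: leamclh
Reversed: hlcmael
  Compare pos 0 ('l') with pos 6 ('h'): MISMATCH
  Compare pos 1 ('e') with pos 5 ('l'): MISMATCH
  Compare pos 2 ('a') with pos 4 ('c'): MISMATCH
Result: not a palindrome

0


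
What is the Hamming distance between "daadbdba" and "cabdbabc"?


Comparing "daadbdba" and "cabdbabc" position by position:
  Position 0: 'd' vs 'c' => differ
  Position 1: 'a' vs 'a' => same
  Position 2: 'a' vs 'b' => differ
  Position 3: 'd' vs 'd' => same
  Position 4: 'b' vs 'b' => same
  Position 5: 'd' vs 'a' => differ
  Position 6: 'b' vs 'b' => same
  Position 7: 'a' vs 'c' => differ
Total differences (Hamming distance): 4

4


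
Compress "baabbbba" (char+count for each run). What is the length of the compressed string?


Input: baabbbba
Runs:
  'b' x 1 => "b1"
  'a' x 2 => "a2"
  'b' x 4 => "b4"
  'a' x 1 => "a1"
Compressed: "b1a2b4a1"
Compressed length: 8

8


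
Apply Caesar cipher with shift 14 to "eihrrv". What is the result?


Caesar cipher: shift "eihrrv" by 14
  'e' (pos 4) + 14 = pos 18 = 's'
  'i' (pos 8) + 14 = pos 22 = 'w'
  'h' (pos 7) + 14 = pos 21 = 'v'
  'r' (pos 17) + 14 = pos 5 = 'f'
  'r' (pos 17) + 14 = pos 5 = 'f'
  'v' (pos 21) + 14 = pos 9 = 'j'
Result: swvffj

swvffj


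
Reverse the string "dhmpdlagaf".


Input: dhmpdlagaf
Reading characters right to left:
  Position 9: 'f'
  Position 8: 'a'
  Position 7: 'g'
  Position 6: 'a'
  Position 5: 'l'
  Position 4: 'd'
  Position 3: 'p'
  Position 2: 'm'
  Position 1: 'h'
  Position 0: 'd'
Reversed: fagaldpmhd

fagaldpmhd


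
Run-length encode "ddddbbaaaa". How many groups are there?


Input: ddddbbaaaa
Scanning for consecutive runs:
  Group 1: 'd' x 4 (positions 0-3)
  Group 2: 'b' x 2 (positions 4-5)
  Group 3: 'a' x 4 (positions 6-9)
Total groups: 3

3


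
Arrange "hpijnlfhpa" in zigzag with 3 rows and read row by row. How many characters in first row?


Zigzag "hpijnlfhpa" into 3 rows:
Placing characters:
  'h' => row 0
  'p' => row 1
  'i' => row 2
  'j' => row 1
  'n' => row 0
  'l' => row 1
  'f' => row 2
  'h' => row 1
  'p' => row 0
  'a' => row 1
Rows:
  Row 0: "hnp"
  Row 1: "pjlha"
  Row 2: "if"
First row length: 3

3


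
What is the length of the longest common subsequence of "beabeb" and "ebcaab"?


LCS of "beabeb" and "ebcaab"
DP table:
           e    b    c    a    a    b
      0    0    0    0    0    0    0
  b   0    0    1    1    1    1    1
  e   0    1    1    1    1    1    1
  a   0    1    1    1    2    2    2
  b   0    1    2    2    2    2    3
  e   0    1    2    2    2    2    3
  b   0    1    2    2    2    2    3
LCS length = dp[6][6] = 3

3


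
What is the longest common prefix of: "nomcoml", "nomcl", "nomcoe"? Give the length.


Words: nomcoml, nomcl, nomcoe
  Position 0: all 'n' => match
  Position 1: all 'o' => match
  Position 2: all 'm' => match
  Position 3: all 'c' => match
  Position 4: ('o', 'l', 'o') => mismatch, stop
LCP = "nomc" (length 4)

4


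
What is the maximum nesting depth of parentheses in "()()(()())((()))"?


Input: "()()(()())((()))"
Tracking depth:
  Position 0 '(': depth becomes 1
  Position 1 ')': depth becomes 0
  Position 2 '(': depth becomes 1
  Position 3 ')': depth becomes 0
  Position 4 '(': depth becomes 1
  Position 5 '(': depth becomes 2
  Position 6 ')': depth becomes 1
  Position 7 '(': depth becomes 2
  Position 8 ')': depth becomes 1
  Position 9 ')': depth becomes 0
  Position 10 '(': depth becomes 1
  Position 11 '(': depth becomes 2
  Position 12 '(': depth becomes 3
  Position 13 ')': depth becomes 2
  Position 14 ')': depth becomes 1
  Position 15 ')': depth becomes 0
Maximum depth reached: 3

3


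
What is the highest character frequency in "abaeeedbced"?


Input: abaeeedbced
Character counts:
  'a': 2
  'b': 2
  'c': 1
  'd': 2
  'e': 4
Maximum frequency: 4

4


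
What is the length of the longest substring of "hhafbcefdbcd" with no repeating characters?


Input: "hhafbcefdbcd"
Sliding window (track last position of each char):
  Position 0 ('h'): window [0,0] length 1 -- new best
  Position 1 ('h'): repeat (last at 0), move window start to 1
  Position 1 ('h'): window [1,1] length 1
  Position 2 ('a'): window [1,2] length 2 -- new best
  Position 3 ('f'): window [1,3] length 3 -- new best
  Position 4 ('b'): window [1,4] length 4 -- new best
  Position 5 ('c'): window [1,5] length 5 -- new best
  Position 6 ('e'): window [1,6] length 6 -- new best
  Position 7 ('f'): repeat (last at 3), move window start to 4
  Position 7 ('f'): window [4,7] length 4
  Position 8 ('d'): window [4,8] length 5
  Position 9 ('b'): repeat (last at 4), move window start to 5
  Position 9 ('b'): window [5,9] length 5
  Position 10 ('c'): repeat (last at 5), move window start to 6
  Position 10 ('c'): window [6,10] length 5
  Position 11 ('d'): repeat (last at 8), move window start to 9
  Position 11 ('d'): window [9,11] length 3
Longest substring with no repeats: "hafbce" with length 6

6


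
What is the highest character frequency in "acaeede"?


Input: acaeede
Character counts:
  'a': 2
  'c': 1
  'd': 1
  'e': 3
Maximum frequency: 3

3


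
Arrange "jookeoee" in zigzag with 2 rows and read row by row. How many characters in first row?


Zigzag "jookeoee" into 2 rows:
Placing characters:
  'j' => row 0
  'o' => row 1
  'o' => row 0
  'k' => row 1
  'e' => row 0
  'o' => row 1
  'e' => row 0
  'e' => row 1
Rows:
  Row 0: "joee"
  Row 1: "okoe"
First row length: 4

4


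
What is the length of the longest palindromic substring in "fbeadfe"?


Input: "fbeadfe"
Checking substrings for palindromes:
  No multi-char palindromic substrings found
Longest palindromic substring: "f" with length 1

1


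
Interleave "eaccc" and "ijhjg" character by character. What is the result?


Interleaving "eaccc" and "ijhjg":
  Position 0: 'e' from first, 'i' from second => "ei"
  Position 1: 'a' from first, 'j' from second => "aj"
  Position 2: 'c' from first, 'h' from second => "ch"
  Position 3: 'c' from first, 'j' from second => "cj"
  Position 4: 'c' from first, 'g' from second => "cg"
Result: eiajchcjcg

eiajchcjcg


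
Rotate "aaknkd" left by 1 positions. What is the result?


Input: "aaknkd", rotate left by 1
First 1 characters: "a"
Remaining characters: "aknkd"
Concatenate remaining + first: "aknkd" + "a" = "aknkda"

aknkda


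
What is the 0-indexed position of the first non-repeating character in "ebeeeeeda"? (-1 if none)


Input: ebeeeeeda
Character frequencies:
  'a': 1
  'b': 1
  'd': 1
  'e': 6
Scanning left to right for freq == 1:
  Position 0 ('e'): freq=6, skip
  Position 1 ('b'): unique! => answer = 1

1


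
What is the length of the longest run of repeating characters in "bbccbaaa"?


Input: "bbccbaaa"
Scanning for longest run:
  Position 1 ('b'): continues run of 'b', length=2
  Position 2 ('c'): new char, reset run to 1
  Position 3 ('c'): continues run of 'c', length=2
  Position 4 ('b'): new char, reset run to 1
  Position 5 ('a'): new char, reset run to 1
  Position 6 ('a'): continues run of 'a', length=2
  Position 7 ('a'): continues run of 'a', length=3
Longest run: 'a' with length 3

3


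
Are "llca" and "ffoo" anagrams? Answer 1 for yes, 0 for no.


Strings: "llca", "ffoo"
Sorted first:  acll
Sorted second: ffoo
Differ at position 0: 'a' vs 'f' => not anagrams

0


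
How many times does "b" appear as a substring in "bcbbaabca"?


Searching for "b" in "bcbbaabca"
Scanning each position:
  Position 0: "b" => MATCH
  Position 1: "c" => no
  Position 2: "b" => MATCH
  Position 3: "b" => MATCH
  Position 4: "a" => no
  Position 5: "a" => no
  Position 6: "b" => MATCH
  Position 7: "c" => no
  Position 8: "a" => no
Total occurrences: 4

4


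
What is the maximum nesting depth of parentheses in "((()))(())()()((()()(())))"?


Input: "((()))(())()()((()()(())))"
Tracking depth:
  Position 0 '(': depth becomes 1
  Position 1 '(': depth becomes 2
  Position 2 '(': depth becomes 3
  Position 3 ')': depth becomes 2
  Position 4 ')': depth becomes 1
  Position 5 ')': depth becomes 0
  Position 6 '(': depth becomes 1
  Position 7 '(': depth becomes 2
  Position 8 ')': depth becomes 1
  Position 9 ')': depth becomes 0
  Position 10 '(': depth becomes 1
  Position 11 ')': depth becomes 0
  Position 12 '(': depth becomes 1
  Position 13 ')': depth becomes 0
  Position 14 '(': depth becomes 1
  Position 15 '(': depth becomes 2
  Position 16 '(': depth becomes 3
  Position 17 ')': depth becomes 2
  Position 18 '(': depth becomes 3
  Position 19 ')': depth becomes 2
  Position 20 '(': depth becomes 3
  Position 21 '(': depth becomes 4
  Position 22 ')': depth becomes 3
  Position 23 ')': depth becomes 2
  Position 24 ')': depth becomes 1
  Position 25 ')': depth becomes 0
Maximum depth reached: 4

4


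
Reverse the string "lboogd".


Input: lboogd
Reading characters right to left:
  Position 5: 'd'
  Position 4: 'g'
  Position 3: 'o'
  Position 2: 'o'
  Position 1: 'b'
  Position 0: 'l'
Reversed: dgoobl

dgoobl


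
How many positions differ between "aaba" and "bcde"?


Comparing "aaba" and "bcde" position by position:
  Position 0: 'a' vs 'b' => DIFFER
  Position 1: 'a' vs 'c' => DIFFER
  Position 2: 'b' vs 'd' => DIFFER
  Position 3: 'a' vs 'e' => DIFFER
Positions that differ: 4

4


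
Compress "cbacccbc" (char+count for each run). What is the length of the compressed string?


Input: cbacccbc
Runs:
  'c' x 1 => "c1"
  'b' x 1 => "b1"
  'a' x 1 => "a1"
  'c' x 3 => "c3"
  'b' x 1 => "b1"
  'c' x 1 => "c1"
Compressed: "c1b1a1c3b1c1"
Compressed length: 12

12


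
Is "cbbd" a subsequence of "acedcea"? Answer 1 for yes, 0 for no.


Check if "cbbd" is a subsequence of "acedcea"
Greedy scan:
  Position 0 ('a'): no match needed
  Position 1 ('c'): matches sub[0] = 'c'
  Position 2 ('e'): no match needed
  Position 3 ('d'): no match needed
  Position 4 ('c'): no match needed
  Position 5 ('e'): no match needed
  Position 6 ('a'): no match needed
Only matched 1/4 characters => not a subsequence

0


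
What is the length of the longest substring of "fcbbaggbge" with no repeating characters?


Input: "fcbbaggbge"
Sliding window (track last position of each char):
  Position 0 ('f'): window [0,0] length 1 -- new best
  Position 1 ('c'): window [0,1] length 2 -- new best
  Position 2 ('b'): window [0,2] length 3 -- new best
  Position 3 ('b'): repeat (last at 2), move window start to 3
  Position 3 ('b'): window [3,3] length 1
  Position 4 ('a'): window [3,4] length 2
  Position 5 ('g'): window [3,5] length 3
  Position 6 ('g'): repeat (last at 5), move window start to 6
  Position 6 ('g'): window [6,6] length 1
  Position 7 ('b'): window [6,7] length 2
  Position 8 ('g'): repeat (last at 6), move window start to 7
  Position 8 ('g'): window [7,8] length 2
  Position 9 ('e'): window [7,9] length 3
Longest substring with no repeats: "fcb" with length 3

3


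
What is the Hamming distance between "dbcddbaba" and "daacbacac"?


Comparing "dbcddbaba" and "daacbacac" position by position:
  Position 0: 'd' vs 'd' => same
  Position 1: 'b' vs 'a' => differ
  Position 2: 'c' vs 'a' => differ
  Position 3: 'd' vs 'c' => differ
  Position 4: 'd' vs 'b' => differ
  Position 5: 'b' vs 'a' => differ
  Position 6: 'a' vs 'c' => differ
  Position 7: 'b' vs 'a' => differ
  Position 8: 'a' vs 'c' => differ
Total differences (Hamming distance): 8

8


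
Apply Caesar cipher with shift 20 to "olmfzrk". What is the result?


Caesar cipher: shift "olmfzrk" by 20
  'o' (pos 14) + 20 = pos 8 = 'i'
  'l' (pos 11) + 20 = pos 5 = 'f'
  'm' (pos 12) + 20 = pos 6 = 'g'
  'f' (pos 5) + 20 = pos 25 = 'z'
  'z' (pos 25) + 20 = pos 19 = 't'
  'r' (pos 17) + 20 = pos 11 = 'l'
  'k' (pos 10) + 20 = pos 4 = 'e'
Result: ifgztle

ifgztle


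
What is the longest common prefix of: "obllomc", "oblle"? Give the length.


Words: obllomc, oblle
  Position 0: all 'o' => match
  Position 1: all 'b' => match
  Position 2: all 'l' => match
  Position 3: all 'l' => match
  Position 4: ('o', 'e') => mismatch, stop
LCP = "obll" (length 4)

4


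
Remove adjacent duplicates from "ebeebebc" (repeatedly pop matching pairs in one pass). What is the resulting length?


Input: ebeebebc
Stack-based adjacent duplicate removal:
  Read 'e': push. Stack: e
  Read 'b': push. Stack: eb
  Read 'e': push. Stack: ebe
  Read 'e': matches stack top 'e' => pop. Stack: eb
  Read 'b': matches stack top 'b' => pop. Stack: e
  Read 'e': matches stack top 'e' => pop. Stack: (empty)
  Read 'b': push. Stack: b
  Read 'c': push. Stack: bc
Final stack: "bc" (length 2)

2


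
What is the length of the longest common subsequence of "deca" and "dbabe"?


LCS of "deca" and "dbabe"
DP table:
           d    b    a    b    e
      0    0    0    0    0    0
  d   0    1    1    1    1    1
  e   0    1    1    1    1    2
  c   0    1    1    1    1    2
  a   0    1    1    2    2    2
LCS length = dp[4][5] = 2

2


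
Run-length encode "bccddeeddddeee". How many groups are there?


Input: bccddeeddddeee
Scanning for consecutive runs:
  Group 1: 'b' x 1 (positions 0-0)
  Group 2: 'c' x 2 (positions 1-2)
  Group 3: 'd' x 2 (positions 3-4)
  Group 4: 'e' x 2 (positions 5-6)
  Group 5: 'd' x 4 (positions 7-10)
  Group 6: 'e' x 3 (positions 11-13)
Total groups: 6

6


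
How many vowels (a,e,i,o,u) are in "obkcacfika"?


Input: obkcacfika
Checking each character:
  'o' at position 0: vowel (running total: 1)
  'b' at position 1: consonant
  'k' at position 2: consonant
  'c' at position 3: consonant
  'a' at position 4: vowel (running total: 2)
  'c' at position 5: consonant
  'f' at position 6: consonant
  'i' at position 7: vowel (running total: 3)
  'k' at position 8: consonant
  'a' at position 9: vowel (running total: 4)
Total vowels: 4

4


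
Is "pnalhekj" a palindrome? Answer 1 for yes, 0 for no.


Input: pnalhekj
Reversed: jkehlanp
  Compare pos 0 ('p') with pos 7 ('j'): MISMATCH
  Compare pos 1 ('n') with pos 6 ('k'): MISMATCH
  Compare pos 2 ('a') with pos 5 ('e'): MISMATCH
  Compare pos 3 ('l') with pos 4 ('h'): MISMATCH
Result: not a palindrome

0


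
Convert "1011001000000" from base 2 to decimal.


Input: "1011001000000" in base 2
Positional expansion:
  Digit '1' (value 1) x 2^12 = 4096
  Digit '0' (value 0) x 2^11 = 0
  Digit '1' (value 1) x 2^10 = 1024
  Digit '1' (value 1) x 2^9 = 512
  Digit '0' (value 0) x 2^8 = 0
  Digit '0' (value 0) x 2^7 = 0
  Digit '1' (value 1) x 2^6 = 64
  Digit '0' (value 0) x 2^5 = 0
  Digit '0' (value 0) x 2^4 = 0
  Digit '0' (value 0) x 2^3 = 0
  Digit '0' (value 0) x 2^2 = 0
  Digit '0' (value 0) x 2^1 = 0
  Digit '0' (value 0) x 2^0 = 0
Sum = 5696

5696


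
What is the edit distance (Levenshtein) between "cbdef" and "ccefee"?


Computing edit distance: "cbdef" -> "ccefee"
DP table:
           c    c    e    f    e    e
      0    1    2    3    4    5    6
  c   1    0    1    2    3    4    5
  b   2    1    1    2    3    4    5
  d   3    2    2    2    3    4    5
  e   4    3    3    2    3    3    4
  f   5    4    4    3    2    3    4
Edit distance = dp[5][6] = 4

4


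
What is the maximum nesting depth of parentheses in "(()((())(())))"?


Input: "(()((())(())))"
Tracking depth:
  Position 0 '(': depth becomes 1
  Position 1 '(': depth becomes 2
  Position 2 ')': depth becomes 1
  Position 3 '(': depth becomes 2
  Position 4 '(': depth becomes 3
  Position 5 '(': depth becomes 4
  Position 6 ')': depth becomes 3
  Position 7 ')': depth becomes 2
  Position 8 '(': depth becomes 3
  Position 9 '(': depth becomes 4
  Position 10 ')': depth becomes 3
  Position 11 ')': depth becomes 2
  Position 12 ')': depth becomes 1
  Position 13 ')': depth becomes 0
Maximum depth reached: 4

4


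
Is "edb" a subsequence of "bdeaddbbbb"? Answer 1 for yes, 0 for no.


Check if "edb" is a subsequence of "bdeaddbbbb"
Greedy scan:
  Position 0 ('b'): no match needed
  Position 1 ('d'): no match needed
  Position 2 ('e'): matches sub[0] = 'e'
  Position 3 ('a'): no match needed
  Position 4 ('d'): matches sub[1] = 'd'
  Position 5 ('d'): no match needed
  Position 6 ('b'): matches sub[2] = 'b'
  Position 7 ('b'): no match needed
  Position 8 ('b'): no match needed
  Position 9 ('b'): no match needed
All 3 characters matched => is a subsequence

1


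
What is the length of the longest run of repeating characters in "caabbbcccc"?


Input: "caabbbcccc"
Scanning for longest run:
  Position 1 ('a'): new char, reset run to 1
  Position 2 ('a'): continues run of 'a', length=2
  Position 3 ('b'): new char, reset run to 1
  Position 4 ('b'): continues run of 'b', length=2
  Position 5 ('b'): continues run of 'b', length=3
  Position 6 ('c'): new char, reset run to 1
  Position 7 ('c'): continues run of 'c', length=2
  Position 8 ('c'): continues run of 'c', length=3
  Position 9 ('c'): continues run of 'c', length=4
Longest run: 'c' with length 4

4


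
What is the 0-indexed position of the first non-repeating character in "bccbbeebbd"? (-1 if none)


Input: bccbbeebbd
Character frequencies:
  'b': 5
  'c': 2
  'd': 1
  'e': 2
Scanning left to right for freq == 1:
  Position 0 ('b'): freq=5, skip
  Position 1 ('c'): freq=2, skip
  Position 2 ('c'): freq=2, skip
  Position 3 ('b'): freq=5, skip
  Position 4 ('b'): freq=5, skip
  Position 5 ('e'): freq=2, skip
  Position 6 ('e'): freq=2, skip
  Position 7 ('b'): freq=5, skip
  Position 8 ('b'): freq=5, skip
  Position 9 ('d'): unique! => answer = 9

9


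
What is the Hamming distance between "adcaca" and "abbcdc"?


Comparing "adcaca" and "abbcdc" position by position:
  Position 0: 'a' vs 'a' => same
  Position 1: 'd' vs 'b' => differ
  Position 2: 'c' vs 'b' => differ
  Position 3: 'a' vs 'c' => differ
  Position 4: 'c' vs 'd' => differ
  Position 5: 'a' vs 'c' => differ
Total differences (Hamming distance): 5

5


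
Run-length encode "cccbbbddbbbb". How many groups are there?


Input: cccbbbddbbbb
Scanning for consecutive runs:
  Group 1: 'c' x 3 (positions 0-2)
  Group 2: 'b' x 3 (positions 3-5)
  Group 3: 'd' x 2 (positions 6-7)
  Group 4: 'b' x 4 (positions 8-11)
Total groups: 4

4


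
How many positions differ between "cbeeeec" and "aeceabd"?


Comparing "cbeeeec" and "aeceabd" position by position:
  Position 0: 'c' vs 'a' => DIFFER
  Position 1: 'b' vs 'e' => DIFFER
  Position 2: 'e' vs 'c' => DIFFER
  Position 3: 'e' vs 'e' => same
  Position 4: 'e' vs 'a' => DIFFER
  Position 5: 'e' vs 'b' => DIFFER
  Position 6: 'c' vs 'd' => DIFFER
Positions that differ: 6

6


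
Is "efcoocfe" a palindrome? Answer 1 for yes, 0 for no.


Input: efcoocfe
Reversed: efcoocfe
  Compare pos 0 ('e') with pos 7 ('e'): match
  Compare pos 1 ('f') with pos 6 ('f'): match
  Compare pos 2 ('c') with pos 5 ('c'): match
  Compare pos 3 ('o') with pos 4 ('o'): match
Result: palindrome

1


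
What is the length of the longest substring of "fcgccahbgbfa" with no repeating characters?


Input: "fcgccahbgbfa"
Sliding window (track last position of each char):
  Position 0 ('f'): window [0,0] length 1 -- new best
  Position 1 ('c'): window [0,1] length 2 -- new best
  Position 2 ('g'): window [0,2] length 3 -- new best
  Position 3 ('c'): repeat (last at 1), move window start to 2
  Position 3 ('c'): window [2,3] length 2
  Position 4 ('c'): repeat (last at 3), move window start to 4
  Position 4 ('c'): window [4,4] length 1
  Position 5 ('a'): window [4,5] length 2
  Position 6 ('h'): window [4,6] length 3
  Position 7 ('b'): window [4,7] length 4 -- new best
  Position 8 ('g'): window [4,8] length 5 -- new best
  Position 9 ('b'): repeat (last at 7), move window start to 8
  Position 9 ('b'): window [8,9] length 2
  Position 10 ('f'): window [8,10] length 3
  Position 11 ('a'): window [8,11] length 4
Longest substring with no repeats: "cahbg" with length 5

5


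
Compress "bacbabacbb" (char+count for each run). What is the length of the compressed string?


Input: bacbabacbb
Runs:
  'b' x 1 => "b1"
  'a' x 1 => "a1"
  'c' x 1 => "c1"
  'b' x 1 => "b1"
  'a' x 1 => "a1"
  'b' x 1 => "b1"
  'a' x 1 => "a1"
  'c' x 1 => "c1"
  'b' x 2 => "b2"
Compressed: "b1a1c1b1a1b1a1c1b2"
Compressed length: 18

18


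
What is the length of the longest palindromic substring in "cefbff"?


Input: "cefbff"
Checking substrings for palindromes:
  [2:5] "fbf" (len 3) => palindrome
  [4:6] "ff" (len 2) => palindrome
Longest palindromic substring: "fbf" with length 3

3


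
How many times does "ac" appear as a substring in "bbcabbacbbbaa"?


Searching for "ac" in "bbcabbacbbbaa"
Scanning each position:
  Position 0: "bb" => no
  Position 1: "bc" => no
  Position 2: "ca" => no
  Position 3: "ab" => no
  Position 4: "bb" => no
  Position 5: "ba" => no
  Position 6: "ac" => MATCH
  Position 7: "cb" => no
  Position 8: "bb" => no
  Position 9: "bb" => no
  Position 10: "ba" => no
  Position 11: "aa" => no
Total occurrences: 1

1


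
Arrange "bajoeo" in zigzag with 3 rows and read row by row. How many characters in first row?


Zigzag "bajoeo" into 3 rows:
Placing characters:
  'b' => row 0
  'a' => row 1
  'j' => row 2
  'o' => row 1
  'e' => row 0
  'o' => row 1
Rows:
  Row 0: "be"
  Row 1: "aoo"
  Row 2: "j"
First row length: 2

2


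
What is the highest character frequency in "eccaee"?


Input: eccaee
Character counts:
  'a': 1
  'c': 2
  'e': 3
Maximum frequency: 3

3


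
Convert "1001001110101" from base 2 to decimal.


Input: "1001001110101" in base 2
Positional expansion:
  Digit '1' (value 1) x 2^12 = 4096
  Digit '0' (value 0) x 2^11 = 0
  Digit '0' (value 0) x 2^10 = 0
  Digit '1' (value 1) x 2^9 = 512
  Digit '0' (value 0) x 2^8 = 0
  Digit '0' (value 0) x 2^7 = 0
  Digit '1' (value 1) x 2^6 = 64
  Digit '1' (value 1) x 2^5 = 32
  Digit '1' (value 1) x 2^4 = 16
  Digit '0' (value 0) x 2^3 = 0
  Digit '1' (value 1) x 2^2 = 4
  Digit '0' (value 0) x 2^1 = 0
  Digit '1' (value 1) x 2^0 = 1
Sum = 4725

4725


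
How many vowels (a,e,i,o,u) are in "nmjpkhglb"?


Input: nmjpkhglb
Checking each character:
  'n' at position 0: consonant
  'm' at position 1: consonant
  'j' at position 2: consonant
  'p' at position 3: consonant
  'k' at position 4: consonant
  'h' at position 5: consonant
  'g' at position 6: consonant
  'l' at position 7: consonant
  'b' at position 8: consonant
Total vowels: 0

0


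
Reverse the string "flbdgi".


Input: flbdgi
Reading characters right to left:
  Position 5: 'i'
  Position 4: 'g'
  Position 3: 'd'
  Position 2: 'b'
  Position 1: 'l'
  Position 0: 'f'
Reversed: igdblf

igdblf


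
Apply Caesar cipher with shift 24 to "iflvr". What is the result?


Caesar cipher: shift "iflvr" by 24
  'i' (pos 8) + 24 = pos 6 = 'g'
  'f' (pos 5) + 24 = pos 3 = 'd'
  'l' (pos 11) + 24 = pos 9 = 'j'
  'v' (pos 21) + 24 = pos 19 = 't'
  'r' (pos 17) + 24 = pos 15 = 'p'
Result: gdjtp

gdjtp


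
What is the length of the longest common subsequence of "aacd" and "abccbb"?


LCS of "aacd" and "abccbb"
DP table:
           a    b    c    c    b    b
      0    0    0    0    0    0    0
  a   0    1    1    1    1    1    1
  a   0    1    1    1    1    1    1
  c   0    1    1    2    2    2    2
  d   0    1    1    2    2    2    2
LCS length = dp[4][6] = 2

2


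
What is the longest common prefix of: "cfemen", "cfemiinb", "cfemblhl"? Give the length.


Words: cfemen, cfemiinb, cfemblhl
  Position 0: all 'c' => match
  Position 1: all 'f' => match
  Position 2: all 'e' => match
  Position 3: all 'm' => match
  Position 4: ('e', 'i', 'b') => mismatch, stop
LCP = "cfem" (length 4)

4


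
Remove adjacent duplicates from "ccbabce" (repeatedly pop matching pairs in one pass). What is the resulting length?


Input: ccbabce
Stack-based adjacent duplicate removal:
  Read 'c': push. Stack: c
  Read 'c': matches stack top 'c' => pop. Stack: (empty)
  Read 'b': push. Stack: b
  Read 'a': push. Stack: ba
  Read 'b': push. Stack: bab
  Read 'c': push. Stack: babc
  Read 'e': push. Stack: babce
Final stack: "babce" (length 5)

5


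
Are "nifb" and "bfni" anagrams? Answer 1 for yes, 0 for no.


Strings: "nifb", "bfni"
Sorted first:  bfin
Sorted second: bfin
Sorted forms match => anagrams

1


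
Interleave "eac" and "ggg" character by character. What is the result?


Interleaving "eac" and "ggg":
  Position 0: 'e' from first, 'g' from second => "eg"
  Position 1: 'a' from first, 'g' from second => "ag"
  Position 2: 'c' from first, 'g' from second => "cg"
Result: egagcg

egagcg


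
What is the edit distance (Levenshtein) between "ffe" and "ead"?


Computing edit distance: "ffe" -> "ead"
DP table:
           e    a    d
      0    1    2    3
  f   1    1    2    3
  f   2    2    2    3
  e   3    2    3    3
Edit distance = dp[3][3] = 3

3


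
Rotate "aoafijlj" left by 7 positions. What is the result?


Input: "aoafijlj", rotate left by 7
First 7 characters: "aoafijl"
Remaining characters: "j"
Concatenate remaining + first: "j" + "aoafijl" = "jaoafijl"

jaoafijl


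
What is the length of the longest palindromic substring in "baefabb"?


Input: "baefabb"
Checking substrings for palindromes:
  [5:7] "bb" (len 2) => palindrome
Longest palindromic substring: "bb" with length 2

2


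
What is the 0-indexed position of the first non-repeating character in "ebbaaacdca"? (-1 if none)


Input: ebbaaacdca
Character frequencies:
  'a': 4
  'b': 2
  'c': 2
  'd': 1
  'e': 1
Scanning left to right for freq == 1:
  Position 0 ('e'): unique! => answer = 0

0


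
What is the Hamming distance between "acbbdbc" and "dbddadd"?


Comparing "acbbdbc" and "dbddadd" position by position:
  Position 0: 'a' vs 'd' => differ
  Position 1: 'c' vs 'b' => differ
  Position 2: 'b' vs 'd' => differ
  Position 3: 'b' vs 'd' => differ
  Position 4: 'd' vs 'a' => differ
  Position 5: 'b' vs 'd' => differ
  Position 6: 'c' vs 'd' => differ
Total differences (Hamming distance): 7

7


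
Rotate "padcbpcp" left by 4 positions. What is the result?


Input: "padcbpcp", rotate left by 4
First 4 characters: "padc"
Remaining characters: "bpcp"
Concatenate remaining + first: "bpcp" + "padc" = "bpcppadc"

bpcppadc


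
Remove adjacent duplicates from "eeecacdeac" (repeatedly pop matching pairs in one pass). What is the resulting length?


Input: eeecacdeac
Stack-based adjacent duplicate removal:
  Read 'e': push. Stack: e
  Read 'e': matches stack top 'e' => pop. Stack: (empty)
  Read 'e': push. Stack: e
  Read 'c': push. Stack: ec
  Read 'a': push. Stack: eca
  Read 'c': push. Stack: ecac
  Read 'd': push. Stack: ecacd
  Read 'e': push. Stack: ecacde
  Read 'a': push. Stack: ecacdea
  Read 'c': push. Stack: ecacdeac
Final stack: "ecacdeac" (length 8)

8


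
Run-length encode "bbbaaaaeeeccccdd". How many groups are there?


Input: bbbaaaaeeeccccdd
Scanning for consecutive runs:
  Group 1: 'b' x 3 (positions 0-2)
  Group 2: 'a' x 4 (positions 3-6)
  Group 3: 'e' x 3 (positions 7-9)
  Group 4: 'c' x 4 (positions 10-13)
  Group 5: 'd' x 2 (positions 14-15)
Total groups: 5

5


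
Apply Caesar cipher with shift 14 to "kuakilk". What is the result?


Caesar cipher: shift "kuakilk" by 14
  'k' (pos 10) + 14 = pos 24 = 'y'
  'u' (pos 20) + 14 = pos 8 = 'i'
  'a' (pos 0) + 14 = pos 14 = 'o'
  'k' (pos 10) + 14 = pos 24 = 'y'
  'i' (pos 8) + 14 = pos 22 = 'w'
  'l' (pos 11) + 14 = pos 25 = 'z'
  'k' (pos 10) + 14 = pos 24 = 'y'
Result: yioywzy

yioywzy


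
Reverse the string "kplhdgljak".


Input: kplhdgljak
Reading characters right to left:
  Position 9: 'k'
  Position 8: 'a'
  Position 7: 'j'
  Position 6: 'l'
  Position 5: 'g'
  Position 4: 'd'
  Position 3: 'h'
  Position 2: 'l'
  Position 1: 'p'
  Position 0: 'k'
Reversed: kajlgdhlpk

kajlgdhlpk


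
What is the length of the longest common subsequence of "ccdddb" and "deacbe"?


LCS of "ccdddb" and "deacbe"
DP table:
           d    e    a    c    b    e
      0    0    0    0    0    0    0
  c   0    0    0    0    1    1    1
  c   0    0    0    0    1    1    1
  d   0    1    1    1    1    1    1
  d   0    1    1    1    1    1    1
  d   0    1    1    1    1    1    1
  b   0    1    1    1    1    2    2
LCS length = dp[6][6] = 2

2


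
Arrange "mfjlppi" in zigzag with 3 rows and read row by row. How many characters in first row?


Zigzag "mfjlppi" into 3 rows:
Placing characters:
  'm' => row 0
  'f' => row 1
  'j' => row 2
  'l' => row 1
  'p' => row 0
  'p' => row 1
  'i' => row 2
Rows:
  Row 0: "mp"
  Row 1: "flp"
  Row 2: "ji"
First row length: 2

2


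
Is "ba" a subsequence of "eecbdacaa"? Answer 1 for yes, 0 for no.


Check if "ba" is a subsequence of "eecbdacaa"
Greedy scan:
  Position 0 ('e'): no match needed
  Position 1 ('e'): no match needed
  Position 2 ('c'): no match needed
  Position 3 ('b'): matches sub[0] = 'b'
  Position 4 ('d'): no match needed
  Position 5 ('a'): matches sub[1] = 'a'
  Position 6 ('c'): no match needed
  Position 7 ('a'): no match needed
  Position 8 ('a'): no match needed
All 2 characters matched => is a subsequence

1


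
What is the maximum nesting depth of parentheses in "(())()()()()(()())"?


Input: "(())()()()()(()())"
Tracking depth:
  Position 0 '(': depth becomes 1
  Position 1 '(': depth becomes 2
  Position 2 ')': depth becomes 1
  Position 3 ')': depth becomes 0
  Position 4 '(': depth becomes 1
  Position 5 ')': depth becomes 0
  Position 6 '(': depth becomes 1
  Position 7 ')': depth becomes 0
  Position 8 '(': depth becomes 1
  Position 9 ')': depth becomes 0
  Position 10 '(': depth becomes 1
  Position 11 ')': depth becomes 0
  Position 12 '(': depth becomes 1
  Position 13 '(': depth becomes 2
  Position 14 ')': depth becomes 1
  Position 15 '(': depth becomes 2
  Position 16 ')': depth becomes 1
  Position 17 ')': depth becomes 0
Maximum depth reached: 2

2


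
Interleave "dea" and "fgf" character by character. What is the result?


Interleaving "dea" and "fgf":
  Position 0: 'd' from first, 'f' from second => "df"
  Position 1: 'e' from first, 'g' from second => "eg"
  Position 2: 'a' from first, 'f' from second => "af"
Result: dfegaf

dfegaf


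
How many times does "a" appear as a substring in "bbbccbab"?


Searching for "a" in "bbbccbab"
Scanning each position:
  Position 0: "b" => no
  Position 1: "b" => no
  Position 2: "b" => no
  Position 3: "c" => no
  Position 4: "c" => no
  Position 5: "b" => no
  Position 6: "a" => MATCH
  Position 7: "b" => no
Total occurrences: 1

1


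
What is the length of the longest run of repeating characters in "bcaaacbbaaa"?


Input: "bcaaacbbaaa"
Scanning for longest run:
  Position 1 ('c'): new char, reset run to 1
  Position 2 ('a'): new char, reset run to 1
  Position 3 ('a'): continues run of 'a', length=2
  Position 4 ('a'): continues run of 'a', length=3
  Position 5 ('c'): new char, reset run to 1
  Position 6 ('b'): new char, reset run to 1
  Position 7 ('b'): continues run of 'b', length=2
  Position 8 ('a'): new char, reset run to 1
  Position 9 ('a'): continues run of 'a', length=2
  Position 10 ('a'): continues run of 'a', length=3
Longest run: 'a' with length 3

3


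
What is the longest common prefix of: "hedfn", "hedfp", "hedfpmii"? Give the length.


Words: hedfn, hedfp, hedfpmii
  Position 0: all 'h' => match
  Position 1: all 'e' => match
  Position 2: all 'd' => match
  Position 3: all 'f' => match
  Position 4: ('n', 'p', 'p') => mismatch, stop
LCP = "hedf" (length 4)

4


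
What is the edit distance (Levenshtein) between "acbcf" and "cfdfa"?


Computing edit distance: "acbcf" -> "cfdfa"
DP table:
           c    f    d    f    a
      0    1    2    3    4    5
  a   1    1    2    3    4    4
  c   2    1    2    3    4    5
  b   3    2    2    3    4    5
  c   4    3    3    3    4    5
  f   5    4    3    4    3    4
Edit distance = dp[5][5] = 4

4


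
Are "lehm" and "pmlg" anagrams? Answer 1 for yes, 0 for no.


Strings: "lehm", "pmlg"
Sorted first:  ehlm
Sorted second: glmp
Differ at position 0: 'e' vs 'g' => not anagrams

0


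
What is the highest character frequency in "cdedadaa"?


Input: cdedadaa
Character counts:
  'a': 3
  'c': 1
  'd': 3
  'e': 1
Maximum frequency: 3

3


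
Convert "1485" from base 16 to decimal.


Input: "1485" in base 16
Positional expansion:
  Digit '1' (value 1) x 16^3 = 4096
  Digit '4' (value 4) x 16^2 = 1024
  Digit '8' (value 8) x 16^1 = 128
  Digit '5' (value 5) x 16^0 = 5
Sum = 5253

5253


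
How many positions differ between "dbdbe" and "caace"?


Comparing "dbdbe" and "caace" position by position:
  Position 0: 'd' vs 'c' => DIFFER
  Position 1: 'b' vs 'a' => DIFFER
  Position 2: 'd' vs 'a' => DIFFER
  Position 3: 'b' vs 'c' => DIFFER
  Position 4: 'e' vs 'e' => same
Positions that differ: 4

4


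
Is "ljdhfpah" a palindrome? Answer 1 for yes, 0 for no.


Input: ljdhfpah
Reversed: hapfhdjl
  Compare pos 0 ('l') with pos 7 ('h'): MISMATCH
  Compare pos 1 ('j') with pos 6 ('a'): MISMATCH
  Compare pos 2 ('d') with pos 5 ('p'): MISMATCH
  Compare pos 3 ('h') with pos 4 ('f'): MISMATCH
Result: not a palindrome

0


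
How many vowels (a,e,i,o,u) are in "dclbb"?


Input: dclbb
Checking each character:
  'd' at position 0: consonant
  'c' at position 1: consonant
  'l' at position 2: consonant
  'b' at position 3: consonant
  'b' at position 4: consonant
Total vowels: 0

0


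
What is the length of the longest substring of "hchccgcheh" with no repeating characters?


Input: "hchccgcheh"
Sliding window (track last position of each char):
  Position 0 ('h'): window [0,0] length 1 -- new best
  Position 1 ('c'): window [0,1] length 2 -- new best
  Position 2 ('h'): repeat (last at 0), move window start to 1
  Position 2 ('h'): window [1,2] length 2
  Position 3 ('c'): repeat (last at 1), move window start to 2
  Position 3 ('c'): window [2,3] length 2
  Position 4 ('c'): repeat (last at 3), move window start to 4
  Position 4 ('c'): window [4,4] length 1
  Position 5 ('g'): window [4,5] length 2
  Position 6 ('c'): repeat (last at 4), move window start to 5
  Position 6 ('c'): window [5,6] length 2
  Position 7 ('h'): window [5,7] length 3 -- new best
  Position 8 ('e'): window [5,8] length 4 -- new best
  Position 9 ('h'): repeat (last at 7), move window start to 8
  Position 9 ('h'): window [8,9] length 2
Longest substring with no repeats: "gche" with length 4

4


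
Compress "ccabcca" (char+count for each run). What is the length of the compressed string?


Input: ccabcca
Runs:
  'c' x 2 => "c2"
  'a' x 1 => "a1"
  'b' x 1 => "b1"
  'c' x 2 => "c2"
  'a' x 1 => "a1"
Compressed: "c2a1b1c2a1"
Compressed length: 10

10


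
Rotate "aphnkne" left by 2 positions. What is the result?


Input: "aphnkne", rotate left by 2
First 2 characters: "ap"
Remaining characters: "hnkne"
Concatenate remaining + first: "hnkne" + "ap" = "hnkneap"

hnkneap


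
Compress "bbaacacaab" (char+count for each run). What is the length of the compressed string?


Input: bbaacacaab
Runs:
  'b' x 2 => "b2"
  'a' x 2 => "a2"
  'c' x 1 => "c1"
  'a' x 1 => "a1"
  'c' x 1 => "c1"
  'a' x 2 => "a2"
  'b' x 1 => "b1"
Compressed: "b2a2c1a1c1a2b1"
Compressed length: 14

14


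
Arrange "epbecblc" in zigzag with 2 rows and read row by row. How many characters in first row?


Zigzag "epbecblc" into 2 rows:
Placing characters:
  'e' => row 0
  'p' => row 1
  'b' => row 0
  'e' => row 1
  'c' => row 0
  'b' => row 1
  'l' => row 0
  'c' => row 1
Rows:
  Row 0: "ebcl"
  Row 1: "pebc"
First row length: 4

4


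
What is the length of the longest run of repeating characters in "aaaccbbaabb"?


Input: "aaaccbbaabb"
Scanning for longest run:
  Position 1 ('a'): continues run of 'a', length=2
  Position 2 ('a'): continues run of 'a', length=3
  Position 3 ('c'): new char, reset run to 1
  Position 4 ('c'): continues run of 'c', length=2
  Position 5 ('b'): new char, reset run to 1
  Position 6 ('b'): continues run of 'b', length=2
  Position 7 ('a'): new char, reset run to 1
  Position 8 ('a'): continues run of 'a', length=2
  Position 9 ('b'): new char, reset run to 1
  Position 10 ('b'): continues run of 'b', length=2
Longest run: 'a' with length 3

3
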